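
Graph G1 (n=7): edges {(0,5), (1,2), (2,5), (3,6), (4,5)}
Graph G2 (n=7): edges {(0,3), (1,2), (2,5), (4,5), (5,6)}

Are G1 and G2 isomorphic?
Yes, isomorphic

The graphs are isomorphic.
One valid mapping φ: V(G1) → V(G2): 0→6, 1→1, 2→2, 3→0, 4→4, 5→5, 6→3

Verify φ preserves adjacency — for each edge of G1, its image is an edge of G2:
  (0,5) → (φ(0),φ(5)) = (5,6) ∈ E(G2) ✓
  (1,2) → (φ(1),φ(2)) = (1,2) ∈ E(G2) ✓
  (2,5) → (φ(2),φ(5)) = (2,5) ∈ E(G2) ✓
  (3,6) → (φ(3),φ(6)) = (0,3) ∈ E(G2) ✓
  (4,5) → (φ(4),φ(5)) = (4,5) ∈ E(G2) ✓
All 5 edges of G1 map to edges of G2, and |E(G1)| = |E(G2)| = 5, so φ is a bijection on edges as well as vertices. Hence G1 ≅ G2.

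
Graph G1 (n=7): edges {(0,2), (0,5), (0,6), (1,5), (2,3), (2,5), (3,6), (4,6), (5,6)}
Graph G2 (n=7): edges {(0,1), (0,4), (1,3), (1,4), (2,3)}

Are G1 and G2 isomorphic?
No, not isomorphic

The graphs are NOT isomorphic.

Connected components of G1: 1 component(s) with vertex sets [[0, 1, 2, 3, 4, 5, 6]], sizes [7].
Connected components of G2: 3 component(s) with vertex sets [[5], [6], [0, 1, 2, 3, 4]], sizes [1, 1, 5].
The number of connected components (and the multiset of component sizes) is an isomorphism invariant — an isomorphism maps each component of G1 bijectively onto a component of G2. Since G1 has 1 component(s) and G2 has 3, they cannot be isomorphic.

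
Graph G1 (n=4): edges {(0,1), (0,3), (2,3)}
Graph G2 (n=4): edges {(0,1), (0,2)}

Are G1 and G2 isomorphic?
No, not isomorphic

The graphs are NOT isomorphic.

Connected components of G1: 1 component(s) with vertex sets [[0, 1, 2, 3]], sizes [4].
Connected components of G2: 2 component(s) with vertex sets [[3], [0, 1, 2]], sizes [1, 3].
The number of connected components (and the multiset of component sizes) is an isomorphism invariant — an isomorphism maps each component of G1 bijectively onto a component of G2. Since G1 has 1 component(s) and G2 has 2, they cannot be isomorphic.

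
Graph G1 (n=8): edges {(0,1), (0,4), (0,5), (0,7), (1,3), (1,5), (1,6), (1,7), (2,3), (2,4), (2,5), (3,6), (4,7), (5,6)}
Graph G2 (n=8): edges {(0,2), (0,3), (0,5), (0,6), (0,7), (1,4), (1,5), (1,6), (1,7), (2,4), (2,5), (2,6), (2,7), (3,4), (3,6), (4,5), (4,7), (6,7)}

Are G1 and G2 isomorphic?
No, not isomorphic

The graphs are NOT isomorphic.

Counting triangles (3-cliques): G1 has 5, G2 has 11.
Triangle count is an isomorphism invariant, so differing triangle counts rule out isomorphism.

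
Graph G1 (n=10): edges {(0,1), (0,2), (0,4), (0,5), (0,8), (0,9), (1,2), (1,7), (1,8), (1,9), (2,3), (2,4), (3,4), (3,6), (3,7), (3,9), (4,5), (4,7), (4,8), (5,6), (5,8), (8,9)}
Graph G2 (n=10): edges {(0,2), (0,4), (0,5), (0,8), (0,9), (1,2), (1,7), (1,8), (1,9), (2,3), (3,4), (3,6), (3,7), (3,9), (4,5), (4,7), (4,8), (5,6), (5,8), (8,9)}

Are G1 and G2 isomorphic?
No, not isomorphic

The graphs are NOT isomorphic.

Counting edges: G1 has 22 edge(s); G2 has 20 edge(s).
Edge count is an isomorphism invariant (a bijection on vertices induces a bijection on edges), so differing edge counts rule out isomorphism.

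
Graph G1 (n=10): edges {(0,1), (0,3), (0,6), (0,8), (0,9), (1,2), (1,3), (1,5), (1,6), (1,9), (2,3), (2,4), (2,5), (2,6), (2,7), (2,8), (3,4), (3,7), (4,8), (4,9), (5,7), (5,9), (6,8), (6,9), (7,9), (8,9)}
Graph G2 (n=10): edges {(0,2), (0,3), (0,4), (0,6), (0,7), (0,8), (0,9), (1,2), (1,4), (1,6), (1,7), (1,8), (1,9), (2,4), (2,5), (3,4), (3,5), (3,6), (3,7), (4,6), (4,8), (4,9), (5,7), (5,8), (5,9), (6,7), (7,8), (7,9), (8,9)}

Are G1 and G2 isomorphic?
No, not isomorphic

The graphs are NOT isomorphic.

Counting triangles (3-cliques): G1 has 19, G2 has 27.
Triangle count is an isomorphism invariant, so differing triangle counts rule out isomorphism.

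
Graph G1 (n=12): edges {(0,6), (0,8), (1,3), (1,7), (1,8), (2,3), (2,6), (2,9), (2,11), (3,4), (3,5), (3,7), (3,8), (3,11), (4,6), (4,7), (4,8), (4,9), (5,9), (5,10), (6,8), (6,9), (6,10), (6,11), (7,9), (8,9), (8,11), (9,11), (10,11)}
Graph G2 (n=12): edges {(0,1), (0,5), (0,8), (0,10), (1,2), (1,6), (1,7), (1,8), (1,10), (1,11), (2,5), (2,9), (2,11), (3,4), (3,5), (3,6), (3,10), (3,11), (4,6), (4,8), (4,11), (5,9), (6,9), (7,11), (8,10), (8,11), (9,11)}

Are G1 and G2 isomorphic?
No, not isomorphic

The graphs are NOT isomorphic.

Degrees in G1: deg(0)=2, deg(1)=3, deg(2)=4, deg(3)=7, deg(4)=5, deg(5)=3, deg(6)=7, deg(7)=4, deg(8)=7, deg(9)=7, deg(10)=3, deg(11)=6.
Sorted degree sequence of G1: [7, 7, 7, 7, 6, 5, 4, 4, 3, 3, 3, 2].
Degrees in G2: deg(0)=4, deg(1)=7, deg(2)=4, deg(3)=5, deg(4)=4, deg(5)=4, deg(6)=4, deg(7)=2, deg(8)=5, deg(9)=4, deg(10)=4, deg(11)=7.
Sorted degree sequence of G2: [7, 7, 5, 5, 4, 4, 4, 4, 4, 4, 4, 2].
The (sorted) degree sequence is an isomorphism invariant, so since G1 and G2 have different degree sequences they cannot be isomorphic.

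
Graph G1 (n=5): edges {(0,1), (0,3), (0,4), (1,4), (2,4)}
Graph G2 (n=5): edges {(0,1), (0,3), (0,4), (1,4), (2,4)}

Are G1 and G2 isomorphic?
Yes, isomorphic

The graphs are isomorphic.
One valid mapping φ: V(G1) → V(G2): 0→0, 1→1, 2→2, 3→3, 4→4

Verify φ preserves adjacency — for each edge of G1, its image is an edge of G2:
  (0,1) → (φ(0),φ(1)) = (0,1) ∈ E(G2) ✓
  (0,3) → (φ(0),φ(3)) = (0,3) ∈ E(G2) ✓
  (0,4) → (φ(0),φ(4)) = (0,4) ∈ E(G2) ✓
  (1,4) → (φ(1),φ(4)) = (1,4) ∈ E(G2) ✓
  (2,4) → (φ(2),φ(4)) = (2,4) ∈ E(G2) ✓
All 5 edges of G1 map to edges of G2, and |E(G1)| = |E(G2)| = 5, so φ is a bijection on edges as well as vertices. Hence G1 ≅ G2.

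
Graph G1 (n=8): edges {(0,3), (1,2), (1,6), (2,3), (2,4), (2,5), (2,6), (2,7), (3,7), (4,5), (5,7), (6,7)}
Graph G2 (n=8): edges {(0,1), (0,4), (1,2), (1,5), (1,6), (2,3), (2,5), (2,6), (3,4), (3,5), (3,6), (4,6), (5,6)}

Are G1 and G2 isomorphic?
No, not isomorphic

The graphs are NOT isomorphic.

Connected components of G1: 1 component(s) with vertex sets [[0, 1, 2, 3, 4, 5, 6, 7]], sizes [8].
Connected components of G2: 2 component(s) with vertex sets [[7], [0, 1, 2, 3, 4, 5, 6]], sizes [1, 7].
The number of connected components (and the multiset of component sizes) is an isomorphism invariant — an isomorphism maps each component of G1 bijectively onto a component of G2. Since G1 has 1 component(s) and G2 has 2, they cannot be isomorphic.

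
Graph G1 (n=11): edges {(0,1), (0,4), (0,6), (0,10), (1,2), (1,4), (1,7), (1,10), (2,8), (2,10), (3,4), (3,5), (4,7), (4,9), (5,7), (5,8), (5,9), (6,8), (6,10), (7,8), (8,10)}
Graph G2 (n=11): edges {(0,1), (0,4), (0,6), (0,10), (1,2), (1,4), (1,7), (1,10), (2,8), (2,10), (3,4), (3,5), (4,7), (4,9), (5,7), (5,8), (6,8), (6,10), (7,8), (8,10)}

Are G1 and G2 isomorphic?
No, not isomorphic

The graphs are NOT isomorphic.

Counting edges: G1 has 21 edge(s); G2 has 20 edge(s).
Edge count is an isomorphism invariant (a bijection on vertices induces a bijection on edges), so differing edge counts rule out isomorphism.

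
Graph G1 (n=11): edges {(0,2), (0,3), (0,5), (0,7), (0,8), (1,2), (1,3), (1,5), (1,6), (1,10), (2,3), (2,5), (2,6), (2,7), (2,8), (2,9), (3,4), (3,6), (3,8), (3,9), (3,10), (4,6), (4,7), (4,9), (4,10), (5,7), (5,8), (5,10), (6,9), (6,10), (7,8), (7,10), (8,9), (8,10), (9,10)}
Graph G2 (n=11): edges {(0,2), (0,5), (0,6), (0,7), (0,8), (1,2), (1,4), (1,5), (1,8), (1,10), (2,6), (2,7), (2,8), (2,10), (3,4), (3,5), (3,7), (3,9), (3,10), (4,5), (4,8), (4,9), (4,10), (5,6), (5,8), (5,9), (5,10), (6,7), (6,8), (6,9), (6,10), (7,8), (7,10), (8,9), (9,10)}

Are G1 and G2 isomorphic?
Yes, isomorphic

The graphs are isomorphic.
One valid mapping φ: V(G1) → V(G2): 0→0, 1→1, 2→8, 3→5, 4→3, 5→2, 6→4, 7→7, 8→6, 9→9, 10→10

Verify φ preserves adjacency — for each edge of G1, its image is an edge of G2:
  (0,2) → (φ(0),φ(2)) = (0,8) ∈ E(G2) ✓
  (0,3) → (φ(0),φ(3)) = (0,5) ∈ E(G2) ✓
  (0,5) → (φ(0),φ(5)) = (0,2) ∈ E(G2) ✓
  (0,7) → (φ(0),φ(7)) = (0,7) ∈ E(G2) ✓
  (0,8) → (φ(0),φ(8)) = (0,6) ∈ E(G2) ✓
  (1,2) → (φ(1),φ(2)) = (1,8) ∈ E(G2) ✓
  (1,3) → (φ(1),φ(3)) = (1,5) ∈ E(G2) ✓
  (1,5) → (φ(1),φ(5)) = (1,2) ∈ E(G2) ✓
  (1,6) → (φ(1),φ(6)) = (1,4) ∈ E(G2) ✓
  (1,10) → (φ(1),φ(10)) = (1,10) ∈ E(G2) ✓
  (2,3) → (φ(2),φ(3)) = (5,8) ∈ E(G2) ✓
  (2,5) → (φ(2),φ(5)) = (2,8) ∈ E(G2) ✓
  (2,6) → (φ(2),φ(6)) = (4,8) ∈ E(G2) ✓
  (2,7) → (φ(2),φ(7)) = (7,8) ∈ E(G2) ✓
  (2,8) → (φ(2),φ(8)) = (6,8) ∈ E(G2) ✓
  (2,9) → (φ(2),φ(9)) = (8,9) ∈ E(G2) ✓
  (3,4) → (φ(3),φ(4)) = (3,5) ∈ E(G2) ✓
  (3,6) → (φ(3),φ(6)) = (4,5) ∈ E(G2) ✓
  (3,8) → (φ(3),φ(8)) = (5,6) ∈ E(G2) ✓
  (3,9) → (φ(3),φ(9)) = (5,9) ∈ E(G2) ✓
  (3,10) → (φ(3),φ(10)) = (5,10) ∈ E(G2) ✓
  (4,6) → (φ(4),φ(6)) = (3,4) ∈ E(G2) ✓
  (4,7) → (φ(4),φ(7)) = (3,7) ∈ E(G2) ✓
  (4,9) → (φ(4),φ(9)) = (3,9) ∈ E(G2) ✓
  (4,10) → (φ(4),φ(10)) = (3,10) ∈ E(G2) ✓
  (5,7) → (φ(5),φ(7)) = (2,7) ∈ E(G2) ✓
  (5,8) → (φ(5),φ(8)) = (2,6) ∈ E(G2) ✓
  (5,10) → (φ(5),φ(10)) = (2,10) ∈ E(G2) ✓
  (6,9) → (φ(6),φ(9)) = (4,9) ∈ E(G2) ✓
  (6,10) → (φ(6),φ(10)) = (4,10) ∈ E(G2) ✓
  (7,8) → (φ(7),φ(8)) = (6,7) ∈ E(G2) ✓
  (7,10) → (φ(7),φ(10)) = (7,10) ∈ E(G2) ✓
  (8,9) → (φ(8),φ(9)) = (6,9) ∈ E(G2) ✓
  (8,10) → (φ(8),φ(10)) = (6,10) ∈ E(G2) ✓
  (9,10) → (φ(9),φ(10)) = (9,10) ∈ E(G2) ✓
All 35 edges of G1 map to edges of G2, and |E(G1)| = |E(G2)| = 35, so φ is a bijection on edges as well as vertices. Hence G1 ≅ G2.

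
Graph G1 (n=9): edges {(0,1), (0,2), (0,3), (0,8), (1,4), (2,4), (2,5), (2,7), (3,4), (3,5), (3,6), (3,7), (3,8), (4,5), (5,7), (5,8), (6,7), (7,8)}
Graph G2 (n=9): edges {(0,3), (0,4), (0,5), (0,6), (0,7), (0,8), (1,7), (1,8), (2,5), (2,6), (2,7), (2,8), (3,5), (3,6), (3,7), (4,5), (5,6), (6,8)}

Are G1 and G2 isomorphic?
Yes, isomorphic

The graphs are isomorphic.
One valid mapping φ: V(G1) → V(G2): 0→7, 1→1, 2→2, 3→0, 4→8, 5→6, 6→4, 7→5, 8→3

Verify φ preserves adjacency — for each edge of G1, its image is an edge of G2:
  (0,1) → (φ(0),φ(1)) = (1,7) ∈ E(G2) ✓
  (0,2) → (φ(0),φ(2)) = (2,7) ∈ E(G2) ✓
  (0,3) → (φ(0),φ(3)) = (0,7) ∈ E(G2) ✓
  (0,8) → (φ(0),φ(8)) = (3,7) ∈ E(G2) ✓
  (1,4) → (φ(1),φ(4)) = (1,8) ∈ E(G2) ✓
  (2,4) → (φ(2),φ(4)) = (2,8) ∈ E(G2) ✓
  (2,5) → (φ(2),φ(5)) = (2,6) ∈ E(G2) ✓
  (2,7) → (φ(2),φ(7)) = (2,5) ∈ E(G2) ✓
  (3,4) → (φ(3),φ(4)) = (0,8) ∈ E(G2) ✓
  (3,5) → (φ(3),φ(5)) = (0,6) ∈ E(G2) ✓
  (3,6) → (φ(3),φ(6)) = (0,4) ∈ E(G2) ✓
  (3,7) → (φ(3),φ(7)) = (0,5) ∈ E(G2) ✓
  (3,8) → (φ(3),φ(8)) = (0,3) ∈ E(G2) ✓
  (4,5) → (φ(4),φ(5)) = (6,8) ∈ E(G2) ✓
  (5,7) → (φ(5),φ(7)) = (5,6) ∈ E(G2) ✓
  (5,8) → (φ(5),φ(8)) = (3,6) ∈ E(G2) ✓
  (6,7) → (φ(6),φ(7)) = (4,5) ∈ E(G2) ✓
  (7,8) → (φ(7),φ(8)) = (3,5) ∈ E(G2) ✓
All 18 edges of G1 map to edges of G2, and |E(G1)| = |E(G2)| = 18, so φ is a bijection on edges as well as vertices. Hence G1 ≅ G2.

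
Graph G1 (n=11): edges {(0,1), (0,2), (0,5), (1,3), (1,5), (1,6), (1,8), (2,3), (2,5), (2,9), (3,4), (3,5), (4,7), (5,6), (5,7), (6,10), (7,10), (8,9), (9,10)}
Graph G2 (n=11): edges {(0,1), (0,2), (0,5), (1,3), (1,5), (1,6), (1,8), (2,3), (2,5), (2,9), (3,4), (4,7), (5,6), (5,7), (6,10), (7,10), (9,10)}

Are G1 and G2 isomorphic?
No, not isomorphic

The graphs are NOT isomorphic.

Counting edges: G1 has 19 edge(s); G2 has 17 edge(s).
Edge count is an isomorphism invariant (a bijection on vertices induces a bijection on edges), so differing edge counts rule out isomorphism.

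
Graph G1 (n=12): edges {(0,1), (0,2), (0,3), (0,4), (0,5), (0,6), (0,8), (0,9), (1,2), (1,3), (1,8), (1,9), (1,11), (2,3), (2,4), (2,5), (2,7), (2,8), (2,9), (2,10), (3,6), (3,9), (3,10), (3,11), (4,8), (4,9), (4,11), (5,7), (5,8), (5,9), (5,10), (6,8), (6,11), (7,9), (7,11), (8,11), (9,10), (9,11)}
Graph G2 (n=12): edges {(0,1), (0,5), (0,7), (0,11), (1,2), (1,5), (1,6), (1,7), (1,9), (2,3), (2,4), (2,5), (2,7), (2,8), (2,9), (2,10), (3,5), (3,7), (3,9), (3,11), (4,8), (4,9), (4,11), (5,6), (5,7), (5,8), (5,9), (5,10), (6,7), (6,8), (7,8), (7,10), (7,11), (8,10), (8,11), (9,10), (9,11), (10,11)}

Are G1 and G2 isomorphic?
Yes, isomorphic

The graphs are isomorphic.
One valid mapping φ: V(G1) → V(G2): 0→2, 1→10, 2→5, 3→8, 4→3, 5→1, 6→4, 7→0, 8→9, 9→7, 10→6, 11→11

Verify φ preserves adjacency — for each edge of G1, its image is an edge of G2:
  (0,1) → (φ(0),φ(1)) = (2,10) ∈ E(G2) ✓
  (0,2) → (φ(0),φ(2)) = (2,5) ∈ E(G2) ✓
  (0,3) → (φ(0),φ(3)) = (2,8) ∈ E(G2) ✓
  (0,4) → (φ(0),φ(4)) = (2,3) ∈ E(G2) ✓
  (0,5) → (φ(0),φ(5)) = (1,2) ∈ E(G2) ✓
  (0,6) → (φ(0),φ(6)) = (2,4) ∈ E(G2) ✓
  (0,8) → (φ(0),φ(8)) = (2,9) ∈ E(G2) ✓
  (0,9) → (φ(0),φ(9)) = (2,7) ∈ E(G2) ✓
  (1,2) → (φ(1),φ(2)) = (5,10) ∈ E(G2) ✓
  (1,3) → (φ(1),φ(3)) = (8,10) ∈ E(G2) ✓
  (1,8) → (φ(1),φ(8)) = (9,10) ∈ E(G2) ✓
  (1,9) → (φ(1),φ(9)) = (7,10) ∈ E(G2) ✓
  (1,11) → (φ(1),φ(11)) = (10,11) ∈ E(G2) ✓
  (2,3) → (φ(2),φ(3)) = (5,8) ∈ E(G2) ✓
  (2,4) → (φ(2),φ(4)) = (3,5) ∈ E(G2) ✓
  (2,5) → (φ(2),φ(5)) = (1,5) ∈ E(G2) ✓
  (2,7) → (φ(2),φ(7)) = (0,5) ∈ E(G2) ✓
  (2,8) → (φ(2),φ(8)) = (5,9) ∈ E(G2) ✓
  (2,9) → (φ(2),φ(9)) = (5,7) ∈ E(G2) ✓
  (2,10) → (φ(2),φ(10)) = (5,6) ∈ E(G2) ✓
  (3,6) → (φ(3),φ(6)) = (4,8) ∈ E(G2) ✓
  (3,9) → (φ(3),φ(9)) = (7,8) ∈ E(G2) ✓
  (3,10) → (φ(3),φ(10)) = (6,8) ∈ E(G2) ✓
  (3,11) → (φ(3),φ(11)) = (8,11) ∈ E(G2) ✓
  (4,8) → (φ(4),φ(8)) = (3,9) ∈ E(G2) ✓
  (4,9) → (φ(4),φ(9)) = (3,7) ∈ E(G2) ✓
  (4,11) → (φ(4),φ(11)) = (3,11) ∈ E(G2) ✓
  (5,7) → (φ(5),φ(7)) = (0,1) ∈ E(G2) ✓
  (5,8) → (φ(5),φ(8)) = (1,9) ∈ E(G2) ✓
  (5,9) → (φ(5),φ(9)) = (1,7) ∈ E(G2) ✓
  (5,10) → (φ(5),φ(10)) = (1,6) ∈ E(G2) ✓
  (6,8) → (φ(6),φ(8)) = (4,9) ∈ E(G2) ✓
  (6,11) → (φ(6),φ(11)) = (4,11) ∈ E(G2) ✓
  (7,9) → (φ(7),φ(9)) = (0,7) ∈ E(G2) ✓
  (7,11) → (φ(7),φ(11)) = (0,11) ∈ E(G2) ✓
  (8,11) → (φ(8),φ(11)) = (9,11) ∈ E(G2) ✓
  (9,10) → (φ(9),φ(10)) = (6,7) ∈ E(G2) ✓
  (9,11) → (φ(9),φ(11)) = (7,11) ∈ E(G2) ✓
All 38 edges of G1 map to edges of G2, and |E(G1)| = |E(G2)| = 38, so φ is a bijection on edges as well as vertices. Hence G1 ≅ G2.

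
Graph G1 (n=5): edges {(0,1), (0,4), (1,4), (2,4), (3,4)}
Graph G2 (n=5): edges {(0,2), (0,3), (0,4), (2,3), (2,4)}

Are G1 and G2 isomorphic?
No, not isomorphic

The graphs are NOT isomorphic.

Counting triangles (3-cliques): G1 has 1, G2 has 2.
Triangle count is an isomorphism invariant, so differing triangle counts rule out isomorphism.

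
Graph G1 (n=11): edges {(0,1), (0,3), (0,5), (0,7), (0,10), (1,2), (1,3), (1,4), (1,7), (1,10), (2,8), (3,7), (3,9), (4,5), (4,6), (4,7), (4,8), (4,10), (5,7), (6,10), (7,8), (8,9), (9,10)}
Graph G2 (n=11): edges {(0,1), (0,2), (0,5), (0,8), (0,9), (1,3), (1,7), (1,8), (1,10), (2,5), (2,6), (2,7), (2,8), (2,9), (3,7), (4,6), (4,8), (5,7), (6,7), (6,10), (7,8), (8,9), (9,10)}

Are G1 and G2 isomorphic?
Yes, isomorphic

The graphs are isomorphic.
One valid mapping φ: V(G1) → V(G2): 0→0, 1→8, 2→4, 3→9, 4→7, 5→5, 6→3, 7→2, 8→6, 9→10, 10→1

Verify φ preserves adjacency — for each edge of G1, its image is an edge of G2:
  (0,1) → (φ(0),φ(1)) = (0,8) ∈ E(G2) ✓
  (0,3) → (φ(0),φ(3)) = (0,9) ∈ E(G2) ✓
  (0,5) → (φ(0),φ(5)) = (0,5) ∈ E(G2) ✓
  (0,7) → (φ(0),φ(7)) = (0,2) ∈ E(G2) ✓
  (0,10) → (φ(0),φ(10)) = (0,1) ∈ E(G2) ✓
  (1,2) → (φ(1),φ(2)) = (4,8) ∈ E(G2) ✓
  (1,3) → (φ(1),φ(3)) = (8,9) ∈ E(G2) ✓
  (1,4) → (φ(1),φ(4)) = (7,8) ∈ E(G2) ✓
  (1,7) → (φ(1),φ(7)) = (2,8) ∈ E(G2) ✓
  (1,10) → (φ(1),φ(10)) = (1,8) ∈ E(G2) ✓
  (2,8) → (φ(2),φ(8)) = (4,6) ∈ E(G2) ✓
  (3,7) → (φ(3),φ(7)) = (2,9) ∈ E(G2) ✓
  (3,9) → (φ(3),φ(9)) = (9,10) ∈ E(G2) ✓
  (4,5) → (φ(4),φ(5)) = (5,7) ∈ E(G2) ✓
  (4,6) → (φ(4),φ(6)) = (3,7) ∈ E(G2) ✓
  (4,7) → (φ(4),φ(7)) = (2,7) ∈ E(G2) ✓
  (4,8) → (φ(4),φ(8)) = (6,7) ∈ E(G2) ✓
  (4,10) → (φ(4),φ(10)) = (1,7) ∈ E(G2) ✓
  (5,7) → (φ(5),φ(7)) = (2,5) ∈ E(G2) ✓
  (6,10) → (φ(6),φ(10)) = (1,3) ∈ E(G2) ✓
  (7,8) → (φ(7),φ(8)) = (2,6) ∈ E(G2) ✓
  (8,9) → (φ(8),φ(9)) = (6,10) ∈ E(G2) ✓
  (9,10) → (φ(9),φ(10)) = (1,10) ∈ E(G2) ✓
All 23 edges of G1 map to edges of G2, and |E(G1)| = |E(G2)| = 23, so φ is a bijection on edges as well as vertices. Hence G1 ≅ G2.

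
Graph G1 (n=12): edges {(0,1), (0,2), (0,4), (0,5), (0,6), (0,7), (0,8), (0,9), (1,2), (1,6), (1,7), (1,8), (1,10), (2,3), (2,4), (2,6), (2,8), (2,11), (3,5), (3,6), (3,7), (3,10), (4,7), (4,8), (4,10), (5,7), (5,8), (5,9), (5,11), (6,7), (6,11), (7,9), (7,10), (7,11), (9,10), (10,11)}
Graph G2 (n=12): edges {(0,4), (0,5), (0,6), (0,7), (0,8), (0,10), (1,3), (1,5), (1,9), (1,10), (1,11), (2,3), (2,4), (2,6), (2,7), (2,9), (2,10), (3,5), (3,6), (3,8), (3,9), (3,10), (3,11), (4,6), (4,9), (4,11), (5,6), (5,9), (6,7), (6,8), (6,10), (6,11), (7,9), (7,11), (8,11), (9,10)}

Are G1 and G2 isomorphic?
Yes, isomorphic

The graphs are isomorphic.
One valid mapping φ: V(G1) → V(G2): 0→3, 1→10, 2→9, 3→7, 4→5, 5→11, 6→2, 7→6, 8→1, 9→8, 10→0, 11→4

Verify φ preserves adjacency — for each edge of G1, its image is an edge of G2:
  (0,1) → (φ(0),φ(1)) = (3,10) ∈ E(G2) ✓
  (0,2) → (φ(0),φ(2)) = (3,9) ∈ E(G2) ✓
  (0,4) → (φ(0),φ(4)) = (3,5) ∈ E(G2) ✓
  (0,5) → (φ(0),φ(5)) = (3,11) ∈ E(G2) ✓
  (0,6) → (φ(0),φ(6)) = (2,3) ∈ E(G2) ✓
  (0,7) → (φ(0),φ(7)) = (3,6) ∈ E(G2) ✓
  (0,8) → (φ(0),φ(8)) = (1,3) ∈ E(G2) ✓
  (0,9) → (φ(0),φ(9)) = (3,8) ∈ E(G2) ✓
  (1,2) → (φ(1),φ(2)) = (9,10) ∈ E(G2) ✓
  (1,6) → (φ(1),φ(6)) = (2,10) ∈ E(G2) ✓
  (1,7) → (φ(1),φ(7)) = (6,10) ∈ E(G2) ✓
  (1,8) → (φ(1),φ(8)) = (1,10) ∈ E(G2) ✓
  (1,10) → (φ(1),φ(10)) = (0,10) ∈ E(G2) ✓
  (2,3) → (φ(2),φ(3)) = (7,9) ∈ E(G2) ✓
  (2,4) → (φ(2),φ(4)) = (5,9) ∈ E(G2) ✓
  (2,6) → (φ(2),φ(6)) = (2,9) ∈ E(G2) ✓
  (2,8) → (φ(2),φ(8)) = (1,9) ∈ E(G2) ✓
  (2,11) → (φ(2),φ(11)) = (4,9) ∈ E(G2) ✓
  (3,5) → (φ(3),φ(5)) = (7,11) ∈ E(G2) ✓
  (3,6) → (φ(3),φ(6)) = (2,7) ∈ E(G2) ✓
  (3,7) → (φ(3),φ(7)) = (6,7) ∈ E(G2) ✓
  (3,10) → (φ(3),φ(10)) = (0,7) ∈ E(G2) ✓
  (4,7) → (φ(4),φ(7)) = (5,6) ∈ E(G2) ✓
  (4,8) → (φ(4),φ(8)) = (1,5) ∈ E(G2) ✓
  (4,10) → (φ(4),φ(10)) = (0,5) ∈ E(G2) ✓
  (5,7) → (φ(5),φ(7)) = (6,11) ∈ E(G2) ✓
  (5,8) → (φ(5),φ(8)) = (1,11) ∈ E(G2) ✓
  (5,9) → (φ(5),φ(9)) = (8,11) ∈ E(G2) ✓
  (5,11) → (φ(5),φ(11)) = (4,11) ∈ E(G2) ✓
  (6,7) → (φ(6),φ(7)) = (2,6) ∈ E(G2) ✓
  (6,11) → (φ(6),φ(11)) = (2,4) ∈ E(G2) ✓
  (7,9) → (φ(7),φ(9)) = (6,8) ∈ E(G2) ✓
  (7,10) → (φ(7),φ(10)) = (0,6) ∈ E(G2) ✓
  (7,11) → (φ(7),φ(11)) = (4,6) ∈ E(G2) ✓
  (9,10) → (φ(9),φ(10)) = (0,8) ∈ E(G2) ✓
  (10,11) → (φ(10),φ(11)) = (0,4) ∈ E(G2) ✓
All 36 edges of G1 map to edges of G2, and |E(G1)| = |E(G2)| = 36, so φ is a bijection on edges as well as vertices. Hence G1 ≅ G2.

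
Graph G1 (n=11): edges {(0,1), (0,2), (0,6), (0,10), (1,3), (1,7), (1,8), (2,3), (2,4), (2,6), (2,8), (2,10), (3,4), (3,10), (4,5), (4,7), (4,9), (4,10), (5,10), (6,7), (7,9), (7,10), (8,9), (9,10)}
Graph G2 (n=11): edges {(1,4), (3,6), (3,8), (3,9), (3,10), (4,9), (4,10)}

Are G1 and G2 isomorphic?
No, not isomorphic

The graphs are NOT isomorphic.

Connected components of G1: 1 component(s) with vertex sets [[0, 1, 2, 3, 4, 5, 6, 7, 8, 9, 10]], sizes [11].
Connected components of G2: 5 component(s) with vertex sets [[0], [2], [5], [7], [1, 3, 4, 6, 8, 9, 10]], sizes [1, 1, 1, 1, 7].
The number of connected components (and the multiset of component sizes) is an isomorphism invariant — an isomorphism maps each component of G1 bijectively onto a component of G2. Since G1 has 1 component(s) and G2 has 5, they cannot be isomorphic.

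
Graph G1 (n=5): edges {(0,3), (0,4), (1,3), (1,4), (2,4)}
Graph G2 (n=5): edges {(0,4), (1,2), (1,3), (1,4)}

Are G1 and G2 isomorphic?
No, not isomorphic

The graphs are NOT isomorphic.

Degrees in G1: deg(0)=2, deg(1)=2, deg(2)=1, deg(3)=2, deg(4)=3.
Sorted degree sequence of G1: [3, 2, 2, 2, 1].
Degrees in G2: deg(0)=1, deg(1)=3, deg(2)=1, deg(3)=1, deg(4)=2.
Sorted degree sequence of G2: [3, 2, 1, 1, 1].
The (sorted) degree sequence is an isomorphism invariant, so since G1 and G2 have different degree sequences they cannot be isomorphic.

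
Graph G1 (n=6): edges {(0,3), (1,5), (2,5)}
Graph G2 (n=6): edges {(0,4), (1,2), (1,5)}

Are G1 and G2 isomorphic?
Yes, isomorphic

The graphs are isomorphic.
One valid mapping φ: V(G1) → V(G2): 0→4, 1→5, 2→2, 3→0, 4→3, 5→1

Verify φ preserves adjacency — for each edge of G1, its image is an edge of G2:
  (0,3) → (φ(0),φ(3)) = (0,4) ∈ E(G2) ✓
  (1,5) → (φ(1),φ(5)) = (1,5) ∈ E(G2) ✓
  (2,5) → (φ(2),φ(5)) = (1,2) ∈ E(G2) ✓
All 3 edges of G1 map to edges of G2, and |E(G1)| = |E(G2)| = 3, so φ is a bijection on edges as well as vertices. Hence G1 ≅ G2.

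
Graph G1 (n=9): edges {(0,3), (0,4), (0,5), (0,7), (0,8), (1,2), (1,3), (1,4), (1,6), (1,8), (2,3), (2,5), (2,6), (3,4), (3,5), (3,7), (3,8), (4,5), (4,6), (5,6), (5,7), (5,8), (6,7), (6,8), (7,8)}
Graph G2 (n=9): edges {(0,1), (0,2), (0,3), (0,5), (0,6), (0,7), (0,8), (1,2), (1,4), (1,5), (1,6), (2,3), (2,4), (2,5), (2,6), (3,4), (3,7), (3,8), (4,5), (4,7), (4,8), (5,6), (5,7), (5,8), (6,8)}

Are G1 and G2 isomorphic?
Yes, isomorphic

The graphs are isomorphic.
One valid mapping φ: V(G1) → V(G2): 0→6, 1→3, 2→7, 3→0, 4→8, 5→5, 6→4, 7→1, 8→2

Verify φ preserves adjacency — for each edge of G1, its image is an edge of G2:
  (0,3) → (φ(0),φ(3)) = (0,6) ∈ E(G2) ✓
  (0,4) → (φ(0),φ(4)) = (6,8) ∈ E(G2) ✓
  (0,5) → (φ(0),φ(5)) = (5,6) ∈ E(G2) ✓
  (0,7) → (φ(0),φ(7)) = (1,6) ∈ E(G2) ✓
  (0,8) → (φ(0),φ(8)) = (2,6) ∈ E(G2) ✓
  (1,2) → (φ(1),φ(2)) = (3,7) ∈ E(G2) ✓
  (1,3) → (φ(1),φ(3)) = (0,3) ∈ E(G2) ✓
  (1,4) → (φ(1),φ(4)) = (3,8) ∈ E(G2) ✓
  (1,6) → (φ(1),φ(6)) = (3,4) ∈ E(G2) ✓
  (1,8) → (φ(1),φ(8)) = (2,3) ∈ E(G2) ✓
  (2,3) → (φ(2),φ(3)) = (0,7) ∈ E(G2) ✓
  (2,5) → (φ(2),φ(5)) = (5,7) ∈ E(G2) ✓
  (2,6) → (φ(2),φ(6)) = (4,7) ∈ E(G2) ✓
  (3,4) → (φ(3),φ(4)) = (0,8) ∈ E(G2) ✓
  (3,5) → (φ(3),φ(5)) = (0,5) ∈ E(G2) ✓
  (3,7) → (φ(3),φ(7)) = (0,1) ∈ E(G2) ✓
  (3,8) → (φ(3),φ(8)) = (0,2) ∈ E(G2) ✓
  (4,5) → (φ(4),φ(5)) = (5,8) ∈ E(G2) ✓
  (4,6) → (φ(4),φ(6)) = (4,8) ∈ E(G2) ✓
  (5,6) → (φ(5),φ(6)) = (4,5) ∈ E(G2) ✓
  (5,7) → (φ(5),φ(7)) = (1,5) ∈ E(G2) ✓
  (5,8) → (φ(5),φ(8)) = (2,5) ∈ E(G2) ✓
  (6,7) → (φ(6),φ(7)) = (1,4) ∈ E(G2) ✓
  (6,8) → (φ(6),φ(8)) = (2,4) ∈ E(G2) ✓
  (7,8) → (φ(7),φ(8)) = (1,2) ∈ E(G2) ✓
All 25 edges of G1 map to edges of G2, and |E(G1)| = |E(G2)| = 25, so φ is a bijection on edges as well as vertices. Hence G1 ≅ G2.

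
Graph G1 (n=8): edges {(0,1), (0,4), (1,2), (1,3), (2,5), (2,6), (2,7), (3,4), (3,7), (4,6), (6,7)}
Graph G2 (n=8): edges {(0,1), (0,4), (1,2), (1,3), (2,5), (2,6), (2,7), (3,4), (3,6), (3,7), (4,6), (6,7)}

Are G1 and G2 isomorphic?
No, not isomorphic

The graphs are NOT isomorphic.

Counting edges: G1 has 11 edge(s); G2 has 12 edge(s).
Edge count is an isomorphism invariant (a bijection on vertices induces a bijection on edges), so differing edge counts rule out isomorphism.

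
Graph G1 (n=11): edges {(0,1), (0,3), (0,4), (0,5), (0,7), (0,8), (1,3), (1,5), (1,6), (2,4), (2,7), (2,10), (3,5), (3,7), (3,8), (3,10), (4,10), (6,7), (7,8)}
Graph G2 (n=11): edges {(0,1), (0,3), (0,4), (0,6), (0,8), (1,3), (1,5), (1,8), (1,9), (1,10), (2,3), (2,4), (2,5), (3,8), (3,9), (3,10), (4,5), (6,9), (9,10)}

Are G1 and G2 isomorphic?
Yes, isomorphic

The graphs are isomorphic.
One valid mapping φ: V(G1) → V(G2): 0→1, 1→9, 2→4, 3→3, 4→5, 5→10, 6→6, 7→0, 8→8, 9→7, 10→2

Verify φ preserves adjacency — for each edge of G1, its image is an edge of G2:
  (0,1) → (φ(0),φ(1)) = (1,9) ∈ E(G2) ✓
  (0,3) → (φ(0),φ(3)) = (1,3) ∈ E(G2) ✓
  (0,4) → (φ(0),φ(4)) = (1,5) ∈ E(G2) ✓
  (0,5) → (φ(0),φ(5)) = (1,10) ∈ E(G2) ✓
  (0,7) → (φ(0),φ(7)) = (0,1) ∈ E(G2) ✓
  (0,8) → (φ(0),φ(8)) = (1,8) ∈ E(G2) ✓
  (1,3) → (φ(1),φ(3)) = (3,9) ∈ E(G2) ✓
  (1,5) → (φ(1),φ(5)) = (9,10) ∈ E(G2) ✓
  (1,6) → (φ(1),φ(6)) = (6,9) ∈ E(G2) ✓
  (2,4) → (φ(2),φ(4)) = (4,5) ∈ E(G2) ✓
  (2,7) → (φ(2),φ(7)) = (0,4) ∈ E(G2) ✓
  (2,10) → (φ(2),φ(10)) = (2,4) ∈ E(G2) ✓
  (3,5) → (φ(3),φ(5)) = (3,10) ∈ E(G2) ✓
  (3,7) → (φ(3),φ(7)) = (0,3) ∈ E(G2) ✓
  (3,8) → (φ(3),φ(8)) = (3,8) ∈ E(G2) ✓
  (3,10) → (φ(3),φ(10)) = (2,3) ∈ E(G2) ✓
  (4,10) → (φ(4),φ(10)) = (2,5) ∈ E(G2) ✓
  (6,7) → (φ(6),φ(7)) = (0,6) ∈ E(G2) ✓
  (7,8) → (φ(7),φ(8)) = (0,8) ∈ E(G2) ✓
All 19 edges of G1 map to edges of G2, and |E(G1)| = |E(G2)| = 19, so φ is a bijection on edges as well as vertices. Hence G1 ≅ G2.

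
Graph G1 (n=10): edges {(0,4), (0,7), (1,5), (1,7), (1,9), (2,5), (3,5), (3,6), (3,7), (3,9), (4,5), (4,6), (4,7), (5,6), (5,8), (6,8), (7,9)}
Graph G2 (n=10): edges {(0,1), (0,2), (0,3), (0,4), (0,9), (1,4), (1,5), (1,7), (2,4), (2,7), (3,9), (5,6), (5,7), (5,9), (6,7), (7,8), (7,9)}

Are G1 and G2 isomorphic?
Yes, isomorphic

The graphs are isomorphic.
One valid mapping φ: V(G1) → V(G2): 0→3, 1→2, 2→8, 3→1, 4→9, 5→7, 6→5, 7→0, 8→6, 9→4

Verify φ preserves adjacency — for each edge of G1, its image is an edge of G2:
  (0,4) → (φ(0),φ(4)) = (3,9) ∈ E(G2) ✓
  (0,7) → (φ(0),φ(7)) = (0,3) ∈ E(G2) ✓
  (1,5) → (φ(1),φ(5)) = (2,7) ∈ E(G2) ✓
  (1,7) → (φ(1),φ(7)) = (0,2) ∈ E(G2) ✓
  (1,9) → (φ(1),φ(9)) = (2,4) ∈ E(G2) ✓
  (2,5) → (φ(2),φ(5)) = (7,8) ∈ E(G2) ✓
  (3,5) → (φ(3),φ(5)) = (1,7) ∈ E(G2) ✓
  (3,6) → (φ(3),φ(6)) = (1,5) ∈ E(G2) ✓
  (3,7) → (φ(3),φ(7)) = (0,1) ∈ E(G2) ✓
  (3,9) → (φ(3),φ(9)) = (1,4) ∈ E(G2) ✓
  (4,5) → (φ(4),φ(5)) = (7,9) ∈ E(G2) ✓
  (4,6) → (φ(4),φ(6)) = (5,9) ∈ E(G2) ✓
  (4,7) → (φ(4),φ(7)) = (0,9) ∈ E(G2) ✓
  (5,6) → (φ(5),φ(6)) = (5,7) ∈ E(G2) ✓
  (5,8) → (φ(5),φ(8)) = (6,7) ∈ E(G2) ✓
  (6,8) → (φ(6),φ(8)) = (5,6) ∈ E(G2) ✓
  (7,9) → (φ(7),φ(9)) = (0,4) ∈ E(G2) ✓
All 17 edges of G1 map to edges of G2, and |E(G1)| = |E(G2)| = 17, so φ is a bijection on edges as well as vertices. Hence G1 ≅ G2.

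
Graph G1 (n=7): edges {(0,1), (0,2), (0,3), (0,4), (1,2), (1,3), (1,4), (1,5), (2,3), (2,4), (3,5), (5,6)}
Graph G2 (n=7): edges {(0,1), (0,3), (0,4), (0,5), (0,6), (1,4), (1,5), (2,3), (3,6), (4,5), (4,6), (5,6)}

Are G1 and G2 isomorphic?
Yes, isomorphic

The graphs are isomorphic.
One valid mapping φ: V(G1) → V(G2): 0→5, 1→0, 2→4, 3→6, 4→1, 5→3, 6→2

Verify φ preserves adjacency — for each edge of G1, its image is an edge of G2:
  (0,1) → (φ(0),φ(1)) = (0,5) ∈ E(G2) ✓
  (0,2) → (φ(0),φ(2)) = (4,5) ∈ E(G2) ✓
  (0,3) → (φ(0),φ(3)) = (5,6) ∈ E(G2) ✓
  (0,4) → (φ(0),φ(4)) = (1,5) ∈ E(G2) ✓
  (1,2) → (φ(1),φ(2)) = (0,4) ∈ E(G2) ✓
  (1,3) → (φ(1),φ(3)) = (0,6) ∈ E(G2) ✓
  (1,4) → (φ(1),φ(4)) = (0,1) ∈ E(G2) ✓
  (1,5) → (φ(1),φ(5)) = (0,3) ∈ E(G2) ✓
  (2,3) → (φ(2),φ(3)) = (4,6) ∈ E(G2) ✓
  (2,4) → (φ(2),φ(4)) = (1,4) ∈ E(G2) ✓
  (3,5) → (φ(3),φ(5)) = (3,6) ∈ E(G2) ✓
  (5,6) → (φ(5),φ(6)) = (2,3) ∈ E(G2) ✓
All 12 edges of G1 map to edges of G2, and |E(G1)| = |E(G2)| = 12, so φ is a bijection on edges as well as vertices. Hence G1 ≅ G2.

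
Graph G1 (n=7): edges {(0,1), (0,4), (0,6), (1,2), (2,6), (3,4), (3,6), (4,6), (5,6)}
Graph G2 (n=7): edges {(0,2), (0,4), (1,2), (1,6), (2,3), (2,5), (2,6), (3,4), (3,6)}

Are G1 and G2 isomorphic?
Yes, isomorphic

The graphs are isomorphic.
One valid mapping φ: V(G1) → V(G2): 0→3, 1→4, 2→0, 3→1, 4→6, 5→5, 6→2

Verify φ preserves adjacency — for each edge of G1, its image is an edge of G2:
  (0,1) → (φ(0),φ(1)) = (3,4) ∈ E(G2) ✓
  (0,4) → (φ(0),φ(4)) = (3,6) ∈ E(G2) ✓
  (0,6) → (φ(0),φ(6)) = (2,3) ∈ E(G2) ✓
  (1,2) → (φ(1),φ(2)) = (0,4) ∈ E(G2) ✓
  (2,6) → (φ(2),φ(6)) = (0,2) ∈ E(G2) ✓
  (3,4) → (φ(3),φ(4)) = (1,6) ∈ E(G2) ✓
  (3,6) → (φ(3),φ(6)) = (1,2) ∈ E(G2) ✓
  (4,6) → (φ(4),φ(6)) = (2,6) ∈ E(G2) ✓
  (5,6) → (φ(5),φ(6)) = (2,5) ∈ E(G2) ✓
All 9 edges of G1 map to edges of G2, and |E(G1)| = |E(G2)| = 9, so φ is a bijection on edges as well as vertices. Hence G1 ≅ G2.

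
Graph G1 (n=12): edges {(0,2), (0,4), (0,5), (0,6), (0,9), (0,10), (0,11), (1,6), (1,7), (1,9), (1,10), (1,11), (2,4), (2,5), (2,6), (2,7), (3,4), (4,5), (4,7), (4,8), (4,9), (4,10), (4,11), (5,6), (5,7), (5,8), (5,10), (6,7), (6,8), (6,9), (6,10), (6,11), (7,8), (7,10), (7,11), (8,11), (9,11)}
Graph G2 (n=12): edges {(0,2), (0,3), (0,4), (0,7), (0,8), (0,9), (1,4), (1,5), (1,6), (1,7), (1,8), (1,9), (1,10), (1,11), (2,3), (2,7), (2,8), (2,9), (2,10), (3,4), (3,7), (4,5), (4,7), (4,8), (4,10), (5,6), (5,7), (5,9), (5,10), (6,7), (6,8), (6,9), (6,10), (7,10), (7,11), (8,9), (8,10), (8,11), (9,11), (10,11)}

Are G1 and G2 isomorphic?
No, not isomorphic

The graphs are NOT isomorphic.

Degrees in G1: deg(0)=7, deg(1)=5, deg(2)=5, deg(3)=1, deg(4)=9, deg(5)=7, deg(6)=9, deg(7)=8, deg(8)=5, deg(9)=5, deg(10)=6, deg(11)=7.
Sorted degree sequence of G1: [9, 9, 8, 7, 7, 7, 6, 5, 5, 5, 5, 1].
Degrees in G2: deg(0)=6, deg(1)=8, deg(2)=6, deg(3)=4, deg(4)=7, deg(5)=6, deg(6)=6, deg(7)=9, deg(8)=8, deg(9)=7, deg(10)=8, deg(11)=5.
Sorted degree sequence of G2: [9, 8, 8, 8, 7, 7, 6, 6, 6, 6, 5, 4].
The (sorted) degree sequence is an isomorphism invariant, so since G1 and G2 have different degree sequences they cannot be isomorphic.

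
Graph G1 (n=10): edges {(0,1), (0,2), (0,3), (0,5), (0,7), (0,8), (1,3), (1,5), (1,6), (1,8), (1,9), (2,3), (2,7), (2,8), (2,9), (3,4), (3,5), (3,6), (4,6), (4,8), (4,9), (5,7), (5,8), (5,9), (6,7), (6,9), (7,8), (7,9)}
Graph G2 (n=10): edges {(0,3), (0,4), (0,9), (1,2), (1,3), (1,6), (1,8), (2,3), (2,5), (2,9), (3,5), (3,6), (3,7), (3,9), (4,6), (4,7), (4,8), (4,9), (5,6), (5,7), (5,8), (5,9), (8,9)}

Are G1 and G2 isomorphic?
No, not isomorphic

The graphs are NOT isomorphic.

Counting triangles (3-cliques): G1 has 22, G2 has 12.
Triangle count is an isomorphism invariant, so differing triangle counts rule out isomorphism.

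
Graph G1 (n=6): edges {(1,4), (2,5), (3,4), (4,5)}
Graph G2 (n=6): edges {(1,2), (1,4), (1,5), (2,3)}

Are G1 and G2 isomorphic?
Yes, isomorphic

The graphs are isomorphic.
One valid mapping φ: V(G1) → V(G2): 0→0, 1→5, 2→3, 3→4, 4→1, 5→2

Verify φ preserves adjacency — for each edge of G1, its image is an edge of G2:
  (1,4) → (φ(1),φ(4)) = (1,5) ∈ E(G2) ✓
  (2,5) → (φ(2),φ(5)) = (2,3) ∈ E(G2) ✓
  (3,4) → (φ(3),φ(4)) = (1,4) ∈ E(G2) ✓
  (4,5) → (φ(4),φ(5)) = (1,2) ∈ E(G2) ✓
All 4 edges of G1 map to edges of G2, and |E(G1)| = |E(G2)| = 4, so φ is a bijection on edges as well as vertices. Hence G1 ≅ G2.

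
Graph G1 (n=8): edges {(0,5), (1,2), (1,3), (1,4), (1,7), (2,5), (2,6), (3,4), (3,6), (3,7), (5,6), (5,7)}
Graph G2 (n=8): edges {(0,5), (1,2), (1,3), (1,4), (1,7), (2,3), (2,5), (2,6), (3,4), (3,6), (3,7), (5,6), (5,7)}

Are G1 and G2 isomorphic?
No, not isomorphic

The graphs are NOT isomorphic.

Counting edges: G1 has 12 edge(s); G2 has 13 edge(s).
Edge count is an isomorphism invariant (a bijection on vertices induces a bijection on edges), so differing edge counts rule out isomorphism.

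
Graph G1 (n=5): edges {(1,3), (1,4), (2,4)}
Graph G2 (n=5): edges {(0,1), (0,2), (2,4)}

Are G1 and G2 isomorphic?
Yes, isomorphic

The graphs are isomorphic.
One valid mapping φ: V(G1) → V(G2): 0→3, 1→0, 2→4, 3→1, 4→2

Verify φ preserves adjacency — for each edge of G1, its image is an edge of G2:
  (1,3) → (φ(1),φ(3)) = (0,1) ∈ E(G2) ✓
  (1,4) → (φ(1),φ(4)) = (0,2) ∈ E(G2) ✓
  (2,4) → (φ(2),φ(4)) = (2,4) ∈ E(G2) ✓
All 3 edges of G1 map to edges of G2, and |E(G1)| = |E(G2)| = 3, so φ is a bijection on edges as well as vertices. Hence G1 ≅ G2.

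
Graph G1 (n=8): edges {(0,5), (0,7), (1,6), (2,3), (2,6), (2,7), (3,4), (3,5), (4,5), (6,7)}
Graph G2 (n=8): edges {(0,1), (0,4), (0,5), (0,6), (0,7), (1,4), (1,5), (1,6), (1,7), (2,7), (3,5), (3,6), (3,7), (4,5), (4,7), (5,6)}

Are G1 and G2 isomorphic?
No, not isomorphic

The graphs are NOT isomorphic.

Counting triangles (3-cliques): G1 has 2, G2 has 11.
Triangle count is an isomorphism invariant, so differing triangle counts rule out isomorphism.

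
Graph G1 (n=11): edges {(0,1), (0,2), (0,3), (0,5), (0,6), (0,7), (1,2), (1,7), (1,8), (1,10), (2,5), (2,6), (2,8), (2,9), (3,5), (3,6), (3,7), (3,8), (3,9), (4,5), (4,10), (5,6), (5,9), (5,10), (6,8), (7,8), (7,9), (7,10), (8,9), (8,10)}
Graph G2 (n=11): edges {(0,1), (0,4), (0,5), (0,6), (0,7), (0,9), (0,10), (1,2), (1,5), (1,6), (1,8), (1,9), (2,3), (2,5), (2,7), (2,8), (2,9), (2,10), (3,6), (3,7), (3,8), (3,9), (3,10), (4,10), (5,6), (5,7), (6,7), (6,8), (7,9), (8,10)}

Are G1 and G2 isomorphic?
Yes, isomorphic

The graphs are isomorphic.
One valid mapping φ: V(G1) → V(G2): 0→6, 1→8, 2→1, 3→7, 4→4, 5→0, 6→5, 7→3, 8→2, 9→9, 10→10

Verify φ preserves adjacency — for each edge of G1, its image is an edge of G2:
  (0,1) → (φ(0),φ(1)) = (6,8) ∈ E(G2) ✓
  (0,2) → (φ(0),φ(2)) = (1,6) ∈ E(G2) ✓
  (0,3) → (φ(0),φ(3)) = (6,7) ∈ E(G2) ✓
  (0,5) → (φ(0),φ(5)) = (0,6) ∈ E(G2) ✓
  (0,6) → (φ(0),φ(6)) = (5,6) ∈ E(G2) ✓
  (0,7) → (φ(0),φ(7)) = (3,6) ∈ E(G2) ✓
  (1,2) → (φ(1),φ(2)) = (1,8) ∈ E(G2) ✓
  (1,7) → (φ(1),φ(7)) = (3,8) ∈ E(G2) ✓
  (1,8) → (φ(1),φ(8)) = (2,8) ∈ E(G2) ✓
  (1,10) → (φ(1),φ(10)) = (8,10) ∈ E(G2) ✓
  (2,5) → (φ(2),φ(5)) = (0,1) ∈ E(G2) ✓
  (2,6) → (φ(2),φ(6)) = (1,5) ∈ E(G2) ✓
  (2,8) → (φ(2),φ(8)) = (1,2) ∈ E(G2) ✓
  (2,9) → (φ(2),φ(9)) = (1,9) ∈ E(G2) ✓
  (3,5) → (φ(3),φ(5)) = (0,7) ∈ E(G2) ✓
  (3,6) → (φ(3),φ(6)) = (5,7) ∈ E(G2) ✓
  (3,7) → (φ(3),φ(7)) = (3,7) ∈ E(G2) ✓
  (3,8) → (φ(3),φ(8)) = (2,7) ∈ E(G2) ✓
  (3,9) → (φ(3),φ(9)) = (7,9) ∈ E(G2) ✓
  (4,5) → (φ(4),φ(5)) = (0,4) ∈ E(G2) ✓
  (4,10) → (φ(4),φ(10)) = (4,10) ∈ E(G2) ✓
  (5,6) → (φ(5),φ(6)) = (0,5) ∈ E(G2) ✓
  (5,9) → (φ(5),φ(9)) = (0,9) ∈ E(G2) ✓
  (5,10) → (φ(5),φ(10)) = (0,10) ∈ E(G2) ✓
  (6,8) → (φ(6),φ(8)) = (2,5) ∈ E(G2) ✓
  (7,8) → (φ(7),φ(8)) = (2,3) ∈ E(G2) ✓
  (7,9) → (φ(7),φ(9)) = (3,9) ∈ E(G2) ✓
  (7,10) → (φ(7),φ(10)) = (3,10) ∈ E(G2) ✓
  (8,9) → (φ(8),φ(9)) = (2,9) ∈ E(G2) ✓
  (8,10) → (φ(8),φ(10)) = (2,10) ∈ E(G2) ✓
All 30 edges of G1 map to edges of G2, and |E(G1)| = |E(G2)| = 30, so φ is a bijection on edges as well as vertices. Hence G1 ≅ G2.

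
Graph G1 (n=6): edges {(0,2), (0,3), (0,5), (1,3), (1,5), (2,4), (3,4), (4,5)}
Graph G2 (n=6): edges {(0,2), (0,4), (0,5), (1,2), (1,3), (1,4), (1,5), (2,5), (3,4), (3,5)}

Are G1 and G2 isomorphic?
No, not isomorphic

The graphs are NOT isomorphic.

Counting triangles (3-cliques): G1 has 0, G2 has 4.
Triangle count is an isomorphism invariant, so differing triangle counts rule out isomorphism.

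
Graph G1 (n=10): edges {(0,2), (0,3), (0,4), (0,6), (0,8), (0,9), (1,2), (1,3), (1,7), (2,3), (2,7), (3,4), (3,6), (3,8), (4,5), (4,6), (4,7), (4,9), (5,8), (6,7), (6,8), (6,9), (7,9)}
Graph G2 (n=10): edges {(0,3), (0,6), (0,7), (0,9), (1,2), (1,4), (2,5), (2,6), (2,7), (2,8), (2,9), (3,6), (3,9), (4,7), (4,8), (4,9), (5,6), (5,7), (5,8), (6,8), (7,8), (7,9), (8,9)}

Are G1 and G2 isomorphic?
Yes, isomorphic

The graphs are isomorphic.
One valid mapping φ: V(G1) → V(G2): 0→7, 1→3, 2→0, 3→9, 4→2, 5→1, 6→8, 7→6, 8→4, 9→5

Verify φ preserves adjacency — for each edge of G1, its image is an edge of G2:
  (0,2) → (φ(0),φ(2)) = (0,7) ∈ E(G2) ✓
  (0,3) → (φ(0),φ(3)) = (7,9) ∈ E(G2) ✓
  (0,4) → (φ(0),φ(4)) = (2,7) ∈ E(G2) ✓
  (0,6) → (φ(0),φ(6)) = (7,8) ∈ E(G2) ✓
  (0,8) → (φ(0),φ(8)) = (4,7) ∈ E(G2) ✓
  (0,9) → (φ(0),φ(9)) = (5,7) ∈ E(G2) ✓
  (1,2) → (φ(1),φ(2)) = (0,3) ∈ E(G2) ✓
  (1,3) → (φ(1),φ(3)) = (3,9) ∈ E(G2) ✓
  (1,7) → (φ(1),φ(7)) = (3,6) ∈ E(G2) ✓
  (2,3) → (φ(2),φ(3)) = (0,9) ∈ E(G2) ✓
  (2,7) → (φ(2),φ(7)) = (0,6) ∈ E(G2) ✓
  (3,4) → (φ(3),φ(4)) = (2,9) ∈ E(G2) ✓
  (3,6) → (φ(3),φ(6)) = (8,9) ∈ E(G2) ✓
  (3,8) → (φ(3),φ(8)) = (4,9) ∈ E(G2) ✓
  (4,5) → (φ(4),φ(5)) = (1,2) ∈ E(G2) ✓
  (4,6) → (φ(4),φ(6)) = (2,8) ∈ E(G2) ✓
  (4,7) → (φ(4),φ(7)) = (2,6) ∈ E(G2) ✓
  (4,9) → (φ(4),φ(9)) = (2,5) ∈ E(G2) ✓
  (5,8) → (φ(5),φ(8)) = (1,4) ∈ E(G2) ✓
  (6,7) → (φ(6),φ(7)) = (6,8) ∈ E(G2) ✓
  (6,8) → (φ(6),φ(8)) = (4,8) ∈ E(G2) ✓
  (6,9) → (φ(6),φ(9)) = (5,8) ∈ E(G2) ✓
  (7,9) → (φ(7),φ(9)) = (5,6) ∈ E(G2) ✓
All 23 edges of G1 map to edges of G2, and |E(G1)| = |E(G2)| = 23, so φ is a bijection on edges as well as vertices. Hence G1 ≅ G2.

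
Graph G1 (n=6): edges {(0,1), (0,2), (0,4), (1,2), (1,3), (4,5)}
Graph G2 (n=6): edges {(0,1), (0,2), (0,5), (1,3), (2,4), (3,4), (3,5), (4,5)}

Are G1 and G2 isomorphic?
No, not isomorphic

The graphs are NOT isomorphic.

Degrees in G1: deg(0)=3, deg(1)=3, deg(2)=2, deg(3)=1, deg(4)=2, deg(5)=1.
Sorted degree sequence of G1: [3, 3, 2, 2, 1, 1].
Degrees in G2: deg(0)=3, deg(1)=2, deg(2)=2, deg(3)=3, deg(4)=3, deg(5)=3.
Sorted degree sequence of G2: [3, 3, 3, 3, 2, 2].
The (sorted) degree sequence is an isomorphism invariant, so since G1 and G2 have different degree sequences they cannot be isomorphic.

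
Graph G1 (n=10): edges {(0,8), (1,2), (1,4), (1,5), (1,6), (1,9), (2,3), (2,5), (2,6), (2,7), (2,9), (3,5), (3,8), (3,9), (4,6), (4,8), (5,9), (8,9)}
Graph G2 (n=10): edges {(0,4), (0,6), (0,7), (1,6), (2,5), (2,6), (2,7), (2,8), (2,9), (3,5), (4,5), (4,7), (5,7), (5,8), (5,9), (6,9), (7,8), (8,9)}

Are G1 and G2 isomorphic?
Yes, isomorphic

The graphs are isomorphic.
One valid mapping φ: V(G1) → V(G2): 0→1, 1→7, 2→5, 3→9, 4→0, 5→8, 6→4, 7→3, 8→6, 9→2

Verify φ preserves adjacency — for each edge of G1, its image is an edge of G2:
  (0,8) → (φ(0),φ(8)) = (1,6) ∈ E(G2) ✓
  (1,2) → (φ(1),φ(2)) = (5,7) ∈ E(G2) ✓
  (1,4) → (φ(1),φ(4)) = (0,7) ∈ E(G2) ✓
  (1,5) → (φ(1),φ(5)) = (7,8) ∈ E(G2) ✓
  (1,6) → (φ(1),φ(6)) = (4,7) ∈ E(G2) ✓
  (1,9) → (φ(1),φ(9)) = (2,7) ∈ E(G2) ✓
  (2,3) → (φ(2),φ(3)) = (5,9) ∈ E(G2) ✓
  (2,5) → (φ(2),φ(5)) = (5,8) ∈ E(G2) ✓
  (2,6) → (φ(2),φ(6)) = (4,5) ∈ E(G2) ✓
  (2,7) → (φ(2),φ(7)) = (3,5) ∈ E(G2) ✓
  (2,9) → (φ(2),φ(9)) = (2,5) ∈ E(G2) ✓
  (3,5) → (φ(3),φ(5)) = (8,9) ∈ E(G2) ✓
  (3,8) → (φ(3),φ(8)) = (6,9) ∈ E(G2) ✓
  (3,9) → (φ(3),φ(9)) = (2,9) ∈ E(G2) ✓
  (4,6) → (φ(4),φ(6)) = (0,4) ∈ E(G2) ✓
  (4,8) → (φ(4),φ(8)) = (0,6) ∈ E(G2) ✓
  (5,9) → (φ(5),φ(9)) = (2,8) ∈ E(G2) ✓
  (8,9) → (φ(8),φ(9)) = (2,6) ∈ E(G2) ✓
All 18 edges of G1 map to edges of G2, and |E(G1)| = |E(G2)| = 18, so φ is a bijection on edges as well as vertices. Hence G1 ≅ G2.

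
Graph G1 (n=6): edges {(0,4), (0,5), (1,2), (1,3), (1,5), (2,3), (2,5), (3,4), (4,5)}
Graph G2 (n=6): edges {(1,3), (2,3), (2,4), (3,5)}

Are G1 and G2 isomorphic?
No, not isomorphic

The graphs are NOT isomorphic.

Connected components of G1: 1 component(s) with vertex sets [[0, 1, 2, 3, 4, 5]], sizes [6].
Connected components of G2: 2 component(s) with vertex sets [[0], [1, 2, 3, 4, 5]], sizes [1, 5].
The number of connected components (and the multiset of component sizes) is an isomorphism invariant — an isomorphism maps each component of G1 bijectively onto a component of G2. Since G1 has 1 component(s) and G2 has 2, they cannot be isomorphic.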